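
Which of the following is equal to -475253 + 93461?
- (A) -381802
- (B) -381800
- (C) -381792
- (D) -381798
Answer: C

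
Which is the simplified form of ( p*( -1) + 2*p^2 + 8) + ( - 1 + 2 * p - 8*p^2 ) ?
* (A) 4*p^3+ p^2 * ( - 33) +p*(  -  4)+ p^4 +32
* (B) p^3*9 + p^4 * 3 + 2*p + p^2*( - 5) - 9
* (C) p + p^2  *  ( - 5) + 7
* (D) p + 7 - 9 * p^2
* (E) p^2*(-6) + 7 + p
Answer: E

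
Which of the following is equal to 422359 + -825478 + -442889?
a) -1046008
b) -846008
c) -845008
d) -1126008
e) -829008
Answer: b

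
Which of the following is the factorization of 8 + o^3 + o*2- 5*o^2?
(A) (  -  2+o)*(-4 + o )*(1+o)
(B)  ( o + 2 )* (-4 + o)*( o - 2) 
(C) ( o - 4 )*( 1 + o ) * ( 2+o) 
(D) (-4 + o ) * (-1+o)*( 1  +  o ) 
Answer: A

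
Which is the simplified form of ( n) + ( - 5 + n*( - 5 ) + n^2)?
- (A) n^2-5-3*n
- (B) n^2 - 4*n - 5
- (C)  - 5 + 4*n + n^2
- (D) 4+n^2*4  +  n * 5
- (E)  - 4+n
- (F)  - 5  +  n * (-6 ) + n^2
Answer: B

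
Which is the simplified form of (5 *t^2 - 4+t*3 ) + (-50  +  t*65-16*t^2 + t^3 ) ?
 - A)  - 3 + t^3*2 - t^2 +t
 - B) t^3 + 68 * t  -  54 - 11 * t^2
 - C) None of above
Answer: B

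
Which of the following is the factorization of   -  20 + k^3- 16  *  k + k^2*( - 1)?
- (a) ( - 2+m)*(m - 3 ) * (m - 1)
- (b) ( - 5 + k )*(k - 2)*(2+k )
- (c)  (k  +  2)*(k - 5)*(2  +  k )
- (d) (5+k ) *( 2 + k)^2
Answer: c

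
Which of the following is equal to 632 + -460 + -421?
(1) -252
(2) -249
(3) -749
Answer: 2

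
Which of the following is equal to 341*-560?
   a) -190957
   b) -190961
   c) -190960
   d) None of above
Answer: c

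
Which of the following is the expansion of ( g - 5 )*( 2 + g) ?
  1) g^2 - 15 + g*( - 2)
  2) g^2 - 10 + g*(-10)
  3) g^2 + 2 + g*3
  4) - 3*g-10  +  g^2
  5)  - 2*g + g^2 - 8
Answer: 4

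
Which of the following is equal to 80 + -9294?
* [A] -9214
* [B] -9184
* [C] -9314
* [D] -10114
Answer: A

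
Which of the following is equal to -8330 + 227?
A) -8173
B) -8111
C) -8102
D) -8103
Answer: D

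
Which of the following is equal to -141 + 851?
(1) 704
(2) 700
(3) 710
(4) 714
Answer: 3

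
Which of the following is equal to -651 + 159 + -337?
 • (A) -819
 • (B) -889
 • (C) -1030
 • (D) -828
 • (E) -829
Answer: E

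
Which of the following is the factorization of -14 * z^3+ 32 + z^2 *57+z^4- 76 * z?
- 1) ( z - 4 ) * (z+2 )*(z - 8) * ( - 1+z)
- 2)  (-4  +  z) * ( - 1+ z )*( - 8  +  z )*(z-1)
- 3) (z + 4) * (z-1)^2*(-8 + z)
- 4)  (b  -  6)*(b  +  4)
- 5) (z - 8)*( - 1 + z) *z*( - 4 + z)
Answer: 2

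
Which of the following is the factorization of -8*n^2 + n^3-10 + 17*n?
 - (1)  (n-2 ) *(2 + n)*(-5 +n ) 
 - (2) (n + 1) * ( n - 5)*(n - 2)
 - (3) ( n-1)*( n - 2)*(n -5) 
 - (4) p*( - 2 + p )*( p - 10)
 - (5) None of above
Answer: 3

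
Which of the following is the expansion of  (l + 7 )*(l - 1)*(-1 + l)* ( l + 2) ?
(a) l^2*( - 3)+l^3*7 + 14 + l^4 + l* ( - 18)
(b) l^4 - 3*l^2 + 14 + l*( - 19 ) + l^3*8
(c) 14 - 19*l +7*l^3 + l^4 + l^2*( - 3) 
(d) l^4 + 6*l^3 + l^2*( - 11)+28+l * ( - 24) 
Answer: c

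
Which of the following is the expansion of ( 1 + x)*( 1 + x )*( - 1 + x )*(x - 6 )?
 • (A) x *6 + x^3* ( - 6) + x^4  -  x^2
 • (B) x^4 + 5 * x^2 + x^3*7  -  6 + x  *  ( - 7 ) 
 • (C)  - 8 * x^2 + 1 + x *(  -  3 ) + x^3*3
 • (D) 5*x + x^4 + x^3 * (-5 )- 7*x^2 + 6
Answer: D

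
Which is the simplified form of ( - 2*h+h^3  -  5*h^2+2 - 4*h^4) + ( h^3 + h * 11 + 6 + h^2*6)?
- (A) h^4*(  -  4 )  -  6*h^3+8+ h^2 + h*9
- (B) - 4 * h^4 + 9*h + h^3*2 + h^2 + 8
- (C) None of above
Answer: B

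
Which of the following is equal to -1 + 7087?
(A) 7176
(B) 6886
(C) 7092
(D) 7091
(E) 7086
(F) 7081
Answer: E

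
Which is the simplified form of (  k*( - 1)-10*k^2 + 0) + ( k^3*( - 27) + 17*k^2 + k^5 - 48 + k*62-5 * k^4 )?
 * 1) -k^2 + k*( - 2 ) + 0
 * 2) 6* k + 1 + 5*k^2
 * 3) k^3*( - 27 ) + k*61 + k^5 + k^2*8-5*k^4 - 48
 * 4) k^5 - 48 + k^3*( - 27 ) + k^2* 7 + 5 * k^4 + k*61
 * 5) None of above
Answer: 5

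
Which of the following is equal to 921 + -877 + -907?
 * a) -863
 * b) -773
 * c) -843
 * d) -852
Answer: a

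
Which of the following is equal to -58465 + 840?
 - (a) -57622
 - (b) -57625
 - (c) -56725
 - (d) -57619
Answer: b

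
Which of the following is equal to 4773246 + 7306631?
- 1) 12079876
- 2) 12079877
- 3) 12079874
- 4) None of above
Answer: 2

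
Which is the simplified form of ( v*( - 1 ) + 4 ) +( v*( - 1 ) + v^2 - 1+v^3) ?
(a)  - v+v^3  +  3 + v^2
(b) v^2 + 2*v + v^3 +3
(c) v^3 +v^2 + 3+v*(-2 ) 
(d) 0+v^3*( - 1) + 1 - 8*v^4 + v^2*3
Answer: c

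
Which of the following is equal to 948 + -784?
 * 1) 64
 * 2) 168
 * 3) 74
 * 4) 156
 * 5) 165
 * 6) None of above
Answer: 6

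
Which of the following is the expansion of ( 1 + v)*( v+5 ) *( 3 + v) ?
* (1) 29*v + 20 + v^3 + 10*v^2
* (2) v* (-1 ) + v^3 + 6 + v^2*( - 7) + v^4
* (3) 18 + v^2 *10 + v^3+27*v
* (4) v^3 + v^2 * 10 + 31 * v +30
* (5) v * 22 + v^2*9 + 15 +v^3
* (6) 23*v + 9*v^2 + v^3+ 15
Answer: 6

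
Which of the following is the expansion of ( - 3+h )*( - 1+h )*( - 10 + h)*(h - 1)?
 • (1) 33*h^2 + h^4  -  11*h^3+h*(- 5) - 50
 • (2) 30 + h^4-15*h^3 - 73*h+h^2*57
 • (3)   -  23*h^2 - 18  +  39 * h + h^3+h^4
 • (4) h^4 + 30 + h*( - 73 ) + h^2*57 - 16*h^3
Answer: 2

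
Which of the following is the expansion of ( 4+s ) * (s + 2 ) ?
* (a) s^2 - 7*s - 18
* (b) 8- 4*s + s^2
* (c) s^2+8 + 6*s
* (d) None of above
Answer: c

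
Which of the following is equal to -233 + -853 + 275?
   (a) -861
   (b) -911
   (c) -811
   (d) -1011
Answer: c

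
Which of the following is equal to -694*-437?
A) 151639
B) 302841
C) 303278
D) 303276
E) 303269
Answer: C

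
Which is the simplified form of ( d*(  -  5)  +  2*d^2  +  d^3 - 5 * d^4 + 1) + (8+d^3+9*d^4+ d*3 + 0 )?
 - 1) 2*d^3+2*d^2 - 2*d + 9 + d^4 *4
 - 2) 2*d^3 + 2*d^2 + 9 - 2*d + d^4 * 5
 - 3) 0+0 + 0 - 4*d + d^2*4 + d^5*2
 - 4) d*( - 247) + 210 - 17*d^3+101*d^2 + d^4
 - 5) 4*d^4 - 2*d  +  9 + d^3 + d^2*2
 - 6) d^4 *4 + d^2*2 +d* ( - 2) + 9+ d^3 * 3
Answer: 1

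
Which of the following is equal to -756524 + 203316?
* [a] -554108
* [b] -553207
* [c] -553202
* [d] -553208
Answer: d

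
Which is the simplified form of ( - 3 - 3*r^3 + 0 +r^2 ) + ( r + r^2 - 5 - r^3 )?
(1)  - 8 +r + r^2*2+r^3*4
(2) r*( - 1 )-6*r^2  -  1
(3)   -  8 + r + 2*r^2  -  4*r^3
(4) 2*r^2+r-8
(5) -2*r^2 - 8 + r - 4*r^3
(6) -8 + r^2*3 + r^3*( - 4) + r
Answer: 3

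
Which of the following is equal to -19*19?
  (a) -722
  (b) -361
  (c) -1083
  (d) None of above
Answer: b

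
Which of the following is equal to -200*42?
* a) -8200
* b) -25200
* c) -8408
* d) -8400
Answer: d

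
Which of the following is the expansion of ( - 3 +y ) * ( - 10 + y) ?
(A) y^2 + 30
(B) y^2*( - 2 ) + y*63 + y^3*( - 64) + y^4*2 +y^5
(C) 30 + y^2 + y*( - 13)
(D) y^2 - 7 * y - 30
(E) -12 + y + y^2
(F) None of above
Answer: C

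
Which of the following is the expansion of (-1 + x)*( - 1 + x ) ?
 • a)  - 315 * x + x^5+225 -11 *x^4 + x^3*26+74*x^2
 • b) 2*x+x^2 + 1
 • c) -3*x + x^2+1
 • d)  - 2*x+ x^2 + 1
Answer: d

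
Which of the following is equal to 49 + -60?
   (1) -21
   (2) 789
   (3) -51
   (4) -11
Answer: 4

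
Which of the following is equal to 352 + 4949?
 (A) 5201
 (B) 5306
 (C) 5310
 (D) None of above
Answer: D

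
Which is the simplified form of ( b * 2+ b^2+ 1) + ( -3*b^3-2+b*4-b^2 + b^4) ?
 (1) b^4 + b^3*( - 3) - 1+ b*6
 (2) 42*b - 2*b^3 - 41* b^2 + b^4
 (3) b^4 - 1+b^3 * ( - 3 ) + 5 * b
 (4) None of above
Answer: 1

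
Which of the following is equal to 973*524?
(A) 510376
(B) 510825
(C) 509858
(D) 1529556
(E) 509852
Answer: E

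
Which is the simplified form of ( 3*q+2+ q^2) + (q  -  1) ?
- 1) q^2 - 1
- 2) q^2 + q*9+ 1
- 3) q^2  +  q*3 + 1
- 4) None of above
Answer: 4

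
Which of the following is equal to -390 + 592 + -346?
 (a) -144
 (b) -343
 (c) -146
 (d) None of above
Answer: a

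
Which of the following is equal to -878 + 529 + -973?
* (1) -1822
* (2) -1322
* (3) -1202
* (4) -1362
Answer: 2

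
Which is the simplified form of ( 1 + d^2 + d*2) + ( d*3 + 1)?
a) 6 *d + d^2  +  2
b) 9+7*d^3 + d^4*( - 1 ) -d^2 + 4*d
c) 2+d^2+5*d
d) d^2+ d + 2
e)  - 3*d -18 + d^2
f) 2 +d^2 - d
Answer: c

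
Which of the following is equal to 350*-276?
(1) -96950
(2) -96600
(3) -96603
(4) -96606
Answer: 2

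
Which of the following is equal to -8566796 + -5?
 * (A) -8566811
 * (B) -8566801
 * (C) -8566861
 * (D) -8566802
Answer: B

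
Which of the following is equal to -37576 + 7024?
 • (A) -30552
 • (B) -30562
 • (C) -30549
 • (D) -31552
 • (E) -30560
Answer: A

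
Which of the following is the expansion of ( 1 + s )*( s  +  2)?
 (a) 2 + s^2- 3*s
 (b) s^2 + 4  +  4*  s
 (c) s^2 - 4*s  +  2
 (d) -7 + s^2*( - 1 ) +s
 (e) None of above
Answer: e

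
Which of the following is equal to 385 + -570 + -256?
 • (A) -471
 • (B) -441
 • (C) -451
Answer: B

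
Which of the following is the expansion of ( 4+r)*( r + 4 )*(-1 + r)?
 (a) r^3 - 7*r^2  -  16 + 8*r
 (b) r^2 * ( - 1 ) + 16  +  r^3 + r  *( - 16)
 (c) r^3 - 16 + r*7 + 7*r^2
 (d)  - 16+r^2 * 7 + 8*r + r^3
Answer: d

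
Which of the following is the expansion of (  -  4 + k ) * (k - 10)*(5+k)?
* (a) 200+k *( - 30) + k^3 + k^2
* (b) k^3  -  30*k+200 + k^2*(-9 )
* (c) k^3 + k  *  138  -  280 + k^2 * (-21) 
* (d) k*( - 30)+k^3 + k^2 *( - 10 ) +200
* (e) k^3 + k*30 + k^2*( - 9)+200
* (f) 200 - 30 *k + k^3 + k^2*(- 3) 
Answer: b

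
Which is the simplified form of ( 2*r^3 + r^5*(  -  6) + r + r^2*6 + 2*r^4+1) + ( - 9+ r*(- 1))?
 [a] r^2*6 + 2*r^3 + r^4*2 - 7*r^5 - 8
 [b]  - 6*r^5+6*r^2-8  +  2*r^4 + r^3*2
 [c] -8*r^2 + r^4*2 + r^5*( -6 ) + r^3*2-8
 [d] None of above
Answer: b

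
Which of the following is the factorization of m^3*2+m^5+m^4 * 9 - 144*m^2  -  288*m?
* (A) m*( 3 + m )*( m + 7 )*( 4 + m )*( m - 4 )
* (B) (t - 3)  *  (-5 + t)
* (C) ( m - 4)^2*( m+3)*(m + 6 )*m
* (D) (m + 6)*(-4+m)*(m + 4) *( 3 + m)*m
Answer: D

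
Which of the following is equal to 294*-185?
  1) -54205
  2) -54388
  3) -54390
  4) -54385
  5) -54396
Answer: 3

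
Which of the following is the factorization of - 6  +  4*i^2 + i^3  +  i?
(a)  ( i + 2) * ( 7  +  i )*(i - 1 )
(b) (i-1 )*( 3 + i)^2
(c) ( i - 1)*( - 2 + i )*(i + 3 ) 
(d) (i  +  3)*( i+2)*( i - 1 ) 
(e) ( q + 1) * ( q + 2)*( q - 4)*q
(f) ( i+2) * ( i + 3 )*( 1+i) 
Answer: d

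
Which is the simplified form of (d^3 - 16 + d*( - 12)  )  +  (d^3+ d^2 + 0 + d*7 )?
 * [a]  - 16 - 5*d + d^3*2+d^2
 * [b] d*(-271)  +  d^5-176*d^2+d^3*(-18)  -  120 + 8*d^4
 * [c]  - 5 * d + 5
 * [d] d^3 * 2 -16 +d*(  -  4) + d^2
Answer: a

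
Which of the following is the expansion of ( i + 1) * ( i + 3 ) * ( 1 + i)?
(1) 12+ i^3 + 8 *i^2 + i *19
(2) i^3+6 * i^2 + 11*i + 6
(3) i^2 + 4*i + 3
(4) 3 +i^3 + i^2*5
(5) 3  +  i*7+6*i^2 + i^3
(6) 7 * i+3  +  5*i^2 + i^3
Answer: 6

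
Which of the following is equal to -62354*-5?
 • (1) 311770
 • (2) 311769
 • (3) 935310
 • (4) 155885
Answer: 1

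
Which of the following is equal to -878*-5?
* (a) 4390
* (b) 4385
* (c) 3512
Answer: a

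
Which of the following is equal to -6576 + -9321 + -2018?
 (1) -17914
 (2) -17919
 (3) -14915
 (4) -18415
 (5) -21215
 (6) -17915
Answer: 6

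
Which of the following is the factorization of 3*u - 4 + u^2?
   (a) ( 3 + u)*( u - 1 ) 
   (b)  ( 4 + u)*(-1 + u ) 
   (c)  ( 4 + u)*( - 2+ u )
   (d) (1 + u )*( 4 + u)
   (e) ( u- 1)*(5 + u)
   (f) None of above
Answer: b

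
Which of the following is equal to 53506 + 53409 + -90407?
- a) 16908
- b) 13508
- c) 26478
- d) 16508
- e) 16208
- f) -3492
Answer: d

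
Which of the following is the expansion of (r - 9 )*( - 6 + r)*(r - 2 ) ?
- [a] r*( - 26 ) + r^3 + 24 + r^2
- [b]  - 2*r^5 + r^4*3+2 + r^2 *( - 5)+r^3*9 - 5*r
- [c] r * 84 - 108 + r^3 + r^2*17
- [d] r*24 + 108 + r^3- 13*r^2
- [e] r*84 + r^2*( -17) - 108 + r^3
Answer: e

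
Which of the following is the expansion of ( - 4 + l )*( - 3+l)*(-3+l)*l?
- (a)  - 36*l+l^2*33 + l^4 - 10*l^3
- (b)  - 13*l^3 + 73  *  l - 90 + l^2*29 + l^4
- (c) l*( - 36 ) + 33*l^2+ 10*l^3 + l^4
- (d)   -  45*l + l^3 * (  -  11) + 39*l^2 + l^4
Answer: a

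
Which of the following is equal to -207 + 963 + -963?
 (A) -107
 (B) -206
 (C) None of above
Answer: C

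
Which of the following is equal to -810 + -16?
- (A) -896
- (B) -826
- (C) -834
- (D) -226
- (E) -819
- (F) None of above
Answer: B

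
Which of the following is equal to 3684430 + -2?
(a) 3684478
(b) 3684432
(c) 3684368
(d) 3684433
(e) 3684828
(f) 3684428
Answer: f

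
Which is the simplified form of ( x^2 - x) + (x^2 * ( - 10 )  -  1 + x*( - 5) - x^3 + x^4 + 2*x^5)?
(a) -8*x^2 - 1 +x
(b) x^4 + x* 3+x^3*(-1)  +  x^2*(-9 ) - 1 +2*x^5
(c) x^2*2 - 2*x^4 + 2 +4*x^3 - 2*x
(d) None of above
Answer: d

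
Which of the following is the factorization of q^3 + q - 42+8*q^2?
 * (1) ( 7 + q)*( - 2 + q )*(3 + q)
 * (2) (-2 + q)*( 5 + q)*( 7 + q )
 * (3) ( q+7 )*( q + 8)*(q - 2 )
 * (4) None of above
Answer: 1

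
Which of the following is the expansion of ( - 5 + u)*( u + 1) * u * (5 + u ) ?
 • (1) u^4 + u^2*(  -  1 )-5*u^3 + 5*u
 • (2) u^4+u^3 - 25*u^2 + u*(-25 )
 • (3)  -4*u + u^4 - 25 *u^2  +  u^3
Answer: 2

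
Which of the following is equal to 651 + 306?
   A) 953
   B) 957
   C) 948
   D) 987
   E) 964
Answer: B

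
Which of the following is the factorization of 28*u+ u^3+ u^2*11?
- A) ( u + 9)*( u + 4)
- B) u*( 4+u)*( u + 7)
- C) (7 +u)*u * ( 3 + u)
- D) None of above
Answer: B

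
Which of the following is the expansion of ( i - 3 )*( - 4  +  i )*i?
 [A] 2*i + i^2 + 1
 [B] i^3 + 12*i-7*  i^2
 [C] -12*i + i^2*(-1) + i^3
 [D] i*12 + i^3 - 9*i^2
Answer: B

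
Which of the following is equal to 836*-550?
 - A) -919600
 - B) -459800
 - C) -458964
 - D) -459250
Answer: B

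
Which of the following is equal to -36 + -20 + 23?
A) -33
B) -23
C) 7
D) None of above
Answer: A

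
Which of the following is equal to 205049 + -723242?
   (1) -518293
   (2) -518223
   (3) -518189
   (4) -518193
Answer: 4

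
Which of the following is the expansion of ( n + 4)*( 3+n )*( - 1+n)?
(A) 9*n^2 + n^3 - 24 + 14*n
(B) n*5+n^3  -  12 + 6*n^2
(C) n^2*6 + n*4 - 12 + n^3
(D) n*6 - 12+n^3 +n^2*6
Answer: B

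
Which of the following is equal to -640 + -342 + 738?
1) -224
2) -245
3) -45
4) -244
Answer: 4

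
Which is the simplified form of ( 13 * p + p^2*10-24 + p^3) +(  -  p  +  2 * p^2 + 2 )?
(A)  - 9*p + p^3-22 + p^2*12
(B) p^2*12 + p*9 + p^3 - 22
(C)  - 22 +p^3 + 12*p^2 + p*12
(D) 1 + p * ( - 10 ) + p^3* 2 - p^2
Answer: C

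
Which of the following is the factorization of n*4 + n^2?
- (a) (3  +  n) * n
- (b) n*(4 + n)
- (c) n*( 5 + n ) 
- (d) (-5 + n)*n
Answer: b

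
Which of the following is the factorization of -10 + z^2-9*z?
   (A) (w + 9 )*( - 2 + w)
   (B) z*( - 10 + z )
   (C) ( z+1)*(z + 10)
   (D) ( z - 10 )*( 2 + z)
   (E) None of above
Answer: E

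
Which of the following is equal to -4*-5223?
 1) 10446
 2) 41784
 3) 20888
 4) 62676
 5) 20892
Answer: 5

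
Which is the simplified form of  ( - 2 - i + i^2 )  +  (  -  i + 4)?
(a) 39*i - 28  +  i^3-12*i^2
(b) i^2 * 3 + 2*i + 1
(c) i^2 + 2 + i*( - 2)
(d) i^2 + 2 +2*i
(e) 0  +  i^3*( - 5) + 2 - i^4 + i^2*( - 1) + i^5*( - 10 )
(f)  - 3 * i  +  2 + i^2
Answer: c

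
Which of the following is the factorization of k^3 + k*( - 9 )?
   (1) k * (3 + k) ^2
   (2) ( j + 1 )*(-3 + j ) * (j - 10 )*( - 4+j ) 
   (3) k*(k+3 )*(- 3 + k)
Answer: 3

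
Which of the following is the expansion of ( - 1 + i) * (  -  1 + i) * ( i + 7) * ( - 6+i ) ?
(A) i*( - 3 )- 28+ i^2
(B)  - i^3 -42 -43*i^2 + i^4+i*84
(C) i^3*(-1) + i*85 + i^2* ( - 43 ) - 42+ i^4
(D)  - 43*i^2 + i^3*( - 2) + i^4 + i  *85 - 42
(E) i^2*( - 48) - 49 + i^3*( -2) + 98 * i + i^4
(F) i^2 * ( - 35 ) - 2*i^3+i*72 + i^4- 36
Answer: C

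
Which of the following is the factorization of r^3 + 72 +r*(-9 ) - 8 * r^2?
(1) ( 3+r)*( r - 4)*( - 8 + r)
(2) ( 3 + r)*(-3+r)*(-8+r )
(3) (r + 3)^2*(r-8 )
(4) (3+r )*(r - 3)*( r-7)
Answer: 2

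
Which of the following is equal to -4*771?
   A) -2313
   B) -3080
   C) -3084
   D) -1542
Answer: C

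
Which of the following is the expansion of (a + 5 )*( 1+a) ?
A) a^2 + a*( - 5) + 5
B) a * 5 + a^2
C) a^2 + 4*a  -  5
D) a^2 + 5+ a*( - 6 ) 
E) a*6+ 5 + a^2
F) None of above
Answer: E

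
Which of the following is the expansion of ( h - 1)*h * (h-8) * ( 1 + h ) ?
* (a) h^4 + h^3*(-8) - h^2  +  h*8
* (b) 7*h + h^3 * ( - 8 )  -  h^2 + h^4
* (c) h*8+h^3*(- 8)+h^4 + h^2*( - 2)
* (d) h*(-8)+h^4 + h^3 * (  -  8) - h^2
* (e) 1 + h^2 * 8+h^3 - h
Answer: a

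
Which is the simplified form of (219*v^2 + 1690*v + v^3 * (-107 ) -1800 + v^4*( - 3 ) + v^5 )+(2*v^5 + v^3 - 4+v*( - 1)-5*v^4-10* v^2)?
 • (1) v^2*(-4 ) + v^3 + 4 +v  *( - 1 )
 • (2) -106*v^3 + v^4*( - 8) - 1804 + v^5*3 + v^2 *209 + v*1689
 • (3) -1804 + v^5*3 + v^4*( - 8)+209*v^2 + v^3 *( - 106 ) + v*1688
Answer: 2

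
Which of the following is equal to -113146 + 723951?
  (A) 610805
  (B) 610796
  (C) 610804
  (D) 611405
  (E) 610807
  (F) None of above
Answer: A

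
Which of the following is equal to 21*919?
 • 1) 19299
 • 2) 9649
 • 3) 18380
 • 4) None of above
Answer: 1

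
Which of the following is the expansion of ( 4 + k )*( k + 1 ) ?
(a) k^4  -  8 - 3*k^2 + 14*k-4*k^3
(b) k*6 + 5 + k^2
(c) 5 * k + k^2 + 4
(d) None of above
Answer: c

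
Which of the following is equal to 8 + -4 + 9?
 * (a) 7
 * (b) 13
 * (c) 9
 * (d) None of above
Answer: b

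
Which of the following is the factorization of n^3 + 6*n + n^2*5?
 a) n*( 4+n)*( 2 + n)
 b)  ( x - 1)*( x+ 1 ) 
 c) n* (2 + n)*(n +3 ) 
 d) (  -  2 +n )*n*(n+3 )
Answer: c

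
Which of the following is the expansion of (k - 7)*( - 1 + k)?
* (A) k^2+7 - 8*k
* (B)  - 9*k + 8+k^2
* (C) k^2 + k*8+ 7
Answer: A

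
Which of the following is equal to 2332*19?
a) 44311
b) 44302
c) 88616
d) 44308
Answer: d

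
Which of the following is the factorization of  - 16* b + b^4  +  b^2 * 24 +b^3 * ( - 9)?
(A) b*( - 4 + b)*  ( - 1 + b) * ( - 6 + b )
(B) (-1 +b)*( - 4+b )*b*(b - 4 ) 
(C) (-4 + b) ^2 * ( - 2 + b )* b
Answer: B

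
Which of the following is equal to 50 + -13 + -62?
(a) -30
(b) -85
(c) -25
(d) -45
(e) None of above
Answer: c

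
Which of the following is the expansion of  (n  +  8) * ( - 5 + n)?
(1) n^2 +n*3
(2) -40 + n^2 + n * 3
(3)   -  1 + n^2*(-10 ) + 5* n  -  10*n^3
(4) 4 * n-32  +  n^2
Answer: 2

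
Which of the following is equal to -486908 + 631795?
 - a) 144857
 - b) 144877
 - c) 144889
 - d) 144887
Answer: d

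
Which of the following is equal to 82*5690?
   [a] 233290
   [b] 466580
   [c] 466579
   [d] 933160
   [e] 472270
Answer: b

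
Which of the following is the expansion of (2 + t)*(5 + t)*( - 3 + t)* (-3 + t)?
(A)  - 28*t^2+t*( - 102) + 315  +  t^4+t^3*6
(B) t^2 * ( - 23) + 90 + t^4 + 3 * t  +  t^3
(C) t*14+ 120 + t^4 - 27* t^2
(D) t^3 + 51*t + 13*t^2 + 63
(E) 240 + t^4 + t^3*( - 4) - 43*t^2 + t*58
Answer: B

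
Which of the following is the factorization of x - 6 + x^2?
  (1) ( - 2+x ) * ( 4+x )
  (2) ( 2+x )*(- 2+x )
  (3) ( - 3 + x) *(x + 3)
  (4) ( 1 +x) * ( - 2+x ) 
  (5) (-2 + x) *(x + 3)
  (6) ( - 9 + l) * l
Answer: 5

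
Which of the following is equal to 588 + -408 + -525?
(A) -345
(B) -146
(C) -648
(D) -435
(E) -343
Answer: A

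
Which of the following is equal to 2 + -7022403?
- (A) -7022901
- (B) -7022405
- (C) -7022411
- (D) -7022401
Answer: D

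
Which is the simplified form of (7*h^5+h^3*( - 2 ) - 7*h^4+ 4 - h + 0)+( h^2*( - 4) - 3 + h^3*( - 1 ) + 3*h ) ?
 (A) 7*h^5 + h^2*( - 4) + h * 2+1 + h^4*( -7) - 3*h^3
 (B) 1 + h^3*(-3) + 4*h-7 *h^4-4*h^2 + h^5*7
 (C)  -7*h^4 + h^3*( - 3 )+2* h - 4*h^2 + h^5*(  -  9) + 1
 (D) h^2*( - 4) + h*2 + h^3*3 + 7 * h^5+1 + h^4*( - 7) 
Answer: A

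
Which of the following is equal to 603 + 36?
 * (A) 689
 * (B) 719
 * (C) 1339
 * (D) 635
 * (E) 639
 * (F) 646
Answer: E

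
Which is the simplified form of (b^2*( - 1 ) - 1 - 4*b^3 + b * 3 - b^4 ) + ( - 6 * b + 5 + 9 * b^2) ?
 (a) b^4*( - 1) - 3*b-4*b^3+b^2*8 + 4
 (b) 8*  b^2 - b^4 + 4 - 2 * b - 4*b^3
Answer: a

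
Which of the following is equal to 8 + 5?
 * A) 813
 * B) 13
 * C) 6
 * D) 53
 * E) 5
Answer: B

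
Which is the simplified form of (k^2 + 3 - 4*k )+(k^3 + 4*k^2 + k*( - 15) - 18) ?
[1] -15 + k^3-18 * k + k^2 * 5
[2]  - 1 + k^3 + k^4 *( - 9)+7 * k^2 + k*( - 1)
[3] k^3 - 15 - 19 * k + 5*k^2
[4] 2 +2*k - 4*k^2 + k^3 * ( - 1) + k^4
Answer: 3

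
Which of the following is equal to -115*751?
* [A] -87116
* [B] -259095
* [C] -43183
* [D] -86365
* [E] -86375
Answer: D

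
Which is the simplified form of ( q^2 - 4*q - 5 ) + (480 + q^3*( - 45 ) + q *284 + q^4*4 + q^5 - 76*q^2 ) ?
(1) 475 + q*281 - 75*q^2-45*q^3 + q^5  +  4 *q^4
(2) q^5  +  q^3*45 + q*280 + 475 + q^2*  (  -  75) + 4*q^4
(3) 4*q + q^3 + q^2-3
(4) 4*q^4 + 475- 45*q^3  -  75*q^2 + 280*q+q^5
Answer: 4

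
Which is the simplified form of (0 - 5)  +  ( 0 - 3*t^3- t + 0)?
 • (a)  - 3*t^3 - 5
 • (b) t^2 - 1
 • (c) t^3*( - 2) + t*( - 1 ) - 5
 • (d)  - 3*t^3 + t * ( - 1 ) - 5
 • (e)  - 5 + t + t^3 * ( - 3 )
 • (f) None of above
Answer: d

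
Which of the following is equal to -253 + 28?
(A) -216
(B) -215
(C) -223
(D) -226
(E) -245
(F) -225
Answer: F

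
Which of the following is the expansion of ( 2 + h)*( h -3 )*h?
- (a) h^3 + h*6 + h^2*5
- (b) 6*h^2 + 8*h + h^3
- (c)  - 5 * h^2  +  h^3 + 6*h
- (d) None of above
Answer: d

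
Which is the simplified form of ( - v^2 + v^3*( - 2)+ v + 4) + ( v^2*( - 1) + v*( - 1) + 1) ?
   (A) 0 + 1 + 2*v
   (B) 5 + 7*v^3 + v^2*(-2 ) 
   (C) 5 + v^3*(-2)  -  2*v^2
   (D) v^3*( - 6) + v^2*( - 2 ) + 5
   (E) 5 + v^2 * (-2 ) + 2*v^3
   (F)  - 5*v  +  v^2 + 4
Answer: C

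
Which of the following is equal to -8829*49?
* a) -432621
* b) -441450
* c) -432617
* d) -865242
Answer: a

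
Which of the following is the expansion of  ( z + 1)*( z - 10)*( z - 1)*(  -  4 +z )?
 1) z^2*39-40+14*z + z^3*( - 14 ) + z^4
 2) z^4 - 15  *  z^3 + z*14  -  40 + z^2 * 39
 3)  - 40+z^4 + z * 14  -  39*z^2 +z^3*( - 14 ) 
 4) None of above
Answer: 1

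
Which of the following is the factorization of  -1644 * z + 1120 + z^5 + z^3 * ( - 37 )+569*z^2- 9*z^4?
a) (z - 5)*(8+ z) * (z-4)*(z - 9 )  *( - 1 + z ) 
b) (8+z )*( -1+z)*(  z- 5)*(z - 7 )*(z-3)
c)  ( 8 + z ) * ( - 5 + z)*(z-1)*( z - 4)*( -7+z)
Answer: c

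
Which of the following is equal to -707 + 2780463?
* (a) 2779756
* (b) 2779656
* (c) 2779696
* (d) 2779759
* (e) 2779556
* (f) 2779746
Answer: a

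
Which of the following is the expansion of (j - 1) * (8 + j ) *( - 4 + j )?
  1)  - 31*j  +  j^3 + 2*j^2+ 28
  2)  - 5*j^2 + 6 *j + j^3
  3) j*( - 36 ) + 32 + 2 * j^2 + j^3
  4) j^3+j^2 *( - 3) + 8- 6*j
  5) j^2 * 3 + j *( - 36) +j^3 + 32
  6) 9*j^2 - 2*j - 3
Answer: 5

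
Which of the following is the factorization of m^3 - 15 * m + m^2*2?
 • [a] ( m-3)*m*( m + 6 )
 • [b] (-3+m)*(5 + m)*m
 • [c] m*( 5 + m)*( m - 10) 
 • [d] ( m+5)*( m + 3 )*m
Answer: b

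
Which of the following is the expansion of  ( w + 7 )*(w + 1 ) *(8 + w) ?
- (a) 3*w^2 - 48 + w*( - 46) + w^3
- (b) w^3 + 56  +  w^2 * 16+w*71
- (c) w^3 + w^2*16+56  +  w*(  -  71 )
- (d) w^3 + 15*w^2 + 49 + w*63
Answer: b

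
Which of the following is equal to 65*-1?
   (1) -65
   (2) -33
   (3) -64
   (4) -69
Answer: 1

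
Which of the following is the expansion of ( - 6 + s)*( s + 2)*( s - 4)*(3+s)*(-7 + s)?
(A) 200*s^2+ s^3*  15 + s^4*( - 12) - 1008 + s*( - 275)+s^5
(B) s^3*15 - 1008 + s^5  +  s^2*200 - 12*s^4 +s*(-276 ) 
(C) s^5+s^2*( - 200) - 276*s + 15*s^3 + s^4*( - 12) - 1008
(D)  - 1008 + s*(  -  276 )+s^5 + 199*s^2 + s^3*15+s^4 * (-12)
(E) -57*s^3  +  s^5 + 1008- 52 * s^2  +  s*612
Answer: B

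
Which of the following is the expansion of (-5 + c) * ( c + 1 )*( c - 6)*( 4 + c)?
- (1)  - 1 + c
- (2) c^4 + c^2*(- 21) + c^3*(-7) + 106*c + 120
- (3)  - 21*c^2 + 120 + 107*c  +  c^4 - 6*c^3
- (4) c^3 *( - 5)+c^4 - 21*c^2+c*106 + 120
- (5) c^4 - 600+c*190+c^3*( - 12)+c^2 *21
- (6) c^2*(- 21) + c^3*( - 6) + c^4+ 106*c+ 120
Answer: 6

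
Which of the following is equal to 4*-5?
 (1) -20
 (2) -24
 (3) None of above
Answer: 1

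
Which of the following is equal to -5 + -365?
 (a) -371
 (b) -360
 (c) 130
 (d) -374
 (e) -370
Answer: e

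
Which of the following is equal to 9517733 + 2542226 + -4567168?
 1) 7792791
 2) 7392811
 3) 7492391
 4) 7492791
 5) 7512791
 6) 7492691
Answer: 4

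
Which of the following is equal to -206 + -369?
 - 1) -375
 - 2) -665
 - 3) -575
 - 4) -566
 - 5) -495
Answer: 3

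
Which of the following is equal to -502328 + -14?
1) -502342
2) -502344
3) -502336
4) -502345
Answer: 1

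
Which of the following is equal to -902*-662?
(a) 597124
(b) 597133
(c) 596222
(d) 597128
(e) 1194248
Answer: a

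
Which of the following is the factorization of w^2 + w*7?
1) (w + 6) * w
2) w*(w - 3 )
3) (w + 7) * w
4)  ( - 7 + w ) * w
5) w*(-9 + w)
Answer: 3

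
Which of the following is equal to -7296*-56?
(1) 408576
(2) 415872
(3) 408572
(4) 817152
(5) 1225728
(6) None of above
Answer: 1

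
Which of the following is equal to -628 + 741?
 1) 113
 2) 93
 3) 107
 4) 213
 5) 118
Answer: 1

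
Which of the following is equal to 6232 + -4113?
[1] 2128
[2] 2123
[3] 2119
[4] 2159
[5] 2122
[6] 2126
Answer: 3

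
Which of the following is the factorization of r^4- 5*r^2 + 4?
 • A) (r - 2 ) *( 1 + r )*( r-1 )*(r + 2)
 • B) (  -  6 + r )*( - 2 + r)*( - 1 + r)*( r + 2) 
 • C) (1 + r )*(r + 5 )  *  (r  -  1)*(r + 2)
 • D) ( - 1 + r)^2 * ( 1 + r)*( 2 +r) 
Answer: A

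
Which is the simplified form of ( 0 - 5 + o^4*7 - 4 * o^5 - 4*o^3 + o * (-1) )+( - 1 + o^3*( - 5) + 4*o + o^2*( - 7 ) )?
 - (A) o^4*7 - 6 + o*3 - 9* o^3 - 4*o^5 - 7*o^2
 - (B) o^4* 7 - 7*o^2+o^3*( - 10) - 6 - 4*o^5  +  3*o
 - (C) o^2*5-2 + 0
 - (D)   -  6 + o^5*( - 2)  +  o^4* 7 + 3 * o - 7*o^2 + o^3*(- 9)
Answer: A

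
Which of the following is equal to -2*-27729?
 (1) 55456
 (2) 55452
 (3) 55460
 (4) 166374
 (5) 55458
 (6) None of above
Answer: 5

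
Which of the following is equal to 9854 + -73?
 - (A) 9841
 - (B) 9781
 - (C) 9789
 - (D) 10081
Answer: B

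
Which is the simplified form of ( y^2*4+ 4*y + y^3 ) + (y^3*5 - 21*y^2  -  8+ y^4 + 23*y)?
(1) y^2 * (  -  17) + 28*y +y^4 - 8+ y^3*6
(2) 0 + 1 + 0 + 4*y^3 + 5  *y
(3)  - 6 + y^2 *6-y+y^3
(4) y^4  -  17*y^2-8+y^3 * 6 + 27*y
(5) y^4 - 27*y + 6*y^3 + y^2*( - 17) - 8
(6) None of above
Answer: 4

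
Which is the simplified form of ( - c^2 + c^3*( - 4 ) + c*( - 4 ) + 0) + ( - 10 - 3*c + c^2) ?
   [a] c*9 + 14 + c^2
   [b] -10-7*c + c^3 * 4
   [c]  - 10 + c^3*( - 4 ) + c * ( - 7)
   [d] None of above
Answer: c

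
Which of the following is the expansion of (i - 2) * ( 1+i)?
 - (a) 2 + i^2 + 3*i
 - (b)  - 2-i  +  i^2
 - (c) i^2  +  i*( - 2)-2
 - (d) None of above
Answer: b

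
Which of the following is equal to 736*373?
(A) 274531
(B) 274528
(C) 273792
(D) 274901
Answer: B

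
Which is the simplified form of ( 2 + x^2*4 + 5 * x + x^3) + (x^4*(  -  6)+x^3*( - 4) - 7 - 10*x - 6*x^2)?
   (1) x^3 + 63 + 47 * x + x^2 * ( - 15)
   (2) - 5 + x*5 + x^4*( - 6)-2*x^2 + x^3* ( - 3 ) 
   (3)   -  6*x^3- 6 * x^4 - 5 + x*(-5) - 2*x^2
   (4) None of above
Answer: 4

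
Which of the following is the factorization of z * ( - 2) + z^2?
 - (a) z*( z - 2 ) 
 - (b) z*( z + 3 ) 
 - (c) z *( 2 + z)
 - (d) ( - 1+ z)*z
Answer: a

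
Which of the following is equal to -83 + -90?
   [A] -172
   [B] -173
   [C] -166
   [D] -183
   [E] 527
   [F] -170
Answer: B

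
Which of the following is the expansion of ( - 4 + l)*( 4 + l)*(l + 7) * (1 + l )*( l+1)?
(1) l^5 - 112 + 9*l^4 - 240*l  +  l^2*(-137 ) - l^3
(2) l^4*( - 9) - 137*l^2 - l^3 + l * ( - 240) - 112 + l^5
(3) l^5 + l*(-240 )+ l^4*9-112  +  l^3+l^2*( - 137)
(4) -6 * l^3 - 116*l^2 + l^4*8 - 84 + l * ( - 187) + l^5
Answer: 1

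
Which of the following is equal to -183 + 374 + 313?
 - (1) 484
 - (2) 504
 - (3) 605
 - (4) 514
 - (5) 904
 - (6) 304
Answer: 2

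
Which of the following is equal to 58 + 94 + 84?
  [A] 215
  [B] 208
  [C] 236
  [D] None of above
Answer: C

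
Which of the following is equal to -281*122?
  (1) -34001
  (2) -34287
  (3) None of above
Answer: 3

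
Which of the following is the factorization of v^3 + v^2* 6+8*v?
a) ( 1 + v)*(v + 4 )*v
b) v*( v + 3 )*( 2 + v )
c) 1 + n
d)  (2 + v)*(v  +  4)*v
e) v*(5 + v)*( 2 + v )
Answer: d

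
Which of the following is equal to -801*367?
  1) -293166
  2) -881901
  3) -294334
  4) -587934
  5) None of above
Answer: 5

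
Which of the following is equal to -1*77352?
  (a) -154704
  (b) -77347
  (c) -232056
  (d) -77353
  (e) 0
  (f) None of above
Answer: f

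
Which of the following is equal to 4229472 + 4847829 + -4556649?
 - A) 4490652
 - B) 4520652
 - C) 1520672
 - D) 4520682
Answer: B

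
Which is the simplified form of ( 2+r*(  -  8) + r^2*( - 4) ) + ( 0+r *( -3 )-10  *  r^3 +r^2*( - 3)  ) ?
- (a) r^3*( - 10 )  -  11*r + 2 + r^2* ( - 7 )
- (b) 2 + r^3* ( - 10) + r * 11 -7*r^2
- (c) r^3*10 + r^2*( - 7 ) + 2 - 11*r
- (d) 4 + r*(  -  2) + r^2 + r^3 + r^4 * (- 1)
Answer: a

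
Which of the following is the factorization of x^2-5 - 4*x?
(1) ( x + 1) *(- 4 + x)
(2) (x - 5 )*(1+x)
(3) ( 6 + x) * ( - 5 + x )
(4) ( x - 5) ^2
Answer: 2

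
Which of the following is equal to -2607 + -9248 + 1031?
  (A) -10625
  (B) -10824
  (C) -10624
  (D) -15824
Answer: B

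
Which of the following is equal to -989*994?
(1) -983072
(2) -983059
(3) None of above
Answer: 3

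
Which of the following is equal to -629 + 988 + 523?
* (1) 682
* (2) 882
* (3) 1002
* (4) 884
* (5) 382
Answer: 2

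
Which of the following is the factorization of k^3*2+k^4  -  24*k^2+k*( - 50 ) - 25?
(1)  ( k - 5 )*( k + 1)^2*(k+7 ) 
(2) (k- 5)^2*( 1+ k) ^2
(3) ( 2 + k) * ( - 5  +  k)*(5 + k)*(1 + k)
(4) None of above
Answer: 4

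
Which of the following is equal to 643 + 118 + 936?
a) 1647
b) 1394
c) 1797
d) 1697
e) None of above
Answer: d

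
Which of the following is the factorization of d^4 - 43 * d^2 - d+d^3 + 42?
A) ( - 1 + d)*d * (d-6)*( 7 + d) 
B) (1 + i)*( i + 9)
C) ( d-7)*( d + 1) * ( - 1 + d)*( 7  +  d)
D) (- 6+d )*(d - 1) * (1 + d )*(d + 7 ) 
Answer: D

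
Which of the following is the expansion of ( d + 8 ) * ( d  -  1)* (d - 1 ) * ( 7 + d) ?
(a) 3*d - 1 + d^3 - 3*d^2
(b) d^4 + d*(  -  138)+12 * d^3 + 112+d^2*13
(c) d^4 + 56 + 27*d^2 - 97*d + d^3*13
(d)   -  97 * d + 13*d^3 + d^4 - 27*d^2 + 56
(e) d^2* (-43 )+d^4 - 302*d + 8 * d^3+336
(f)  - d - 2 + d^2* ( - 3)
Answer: c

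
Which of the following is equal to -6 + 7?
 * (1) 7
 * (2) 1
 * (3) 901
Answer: 2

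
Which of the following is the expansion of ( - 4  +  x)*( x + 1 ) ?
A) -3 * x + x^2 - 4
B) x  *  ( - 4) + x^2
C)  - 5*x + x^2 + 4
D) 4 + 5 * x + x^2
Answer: A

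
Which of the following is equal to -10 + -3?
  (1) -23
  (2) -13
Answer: 2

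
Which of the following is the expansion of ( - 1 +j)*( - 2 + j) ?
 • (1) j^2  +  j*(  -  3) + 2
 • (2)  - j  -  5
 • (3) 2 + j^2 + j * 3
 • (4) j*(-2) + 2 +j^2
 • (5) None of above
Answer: 1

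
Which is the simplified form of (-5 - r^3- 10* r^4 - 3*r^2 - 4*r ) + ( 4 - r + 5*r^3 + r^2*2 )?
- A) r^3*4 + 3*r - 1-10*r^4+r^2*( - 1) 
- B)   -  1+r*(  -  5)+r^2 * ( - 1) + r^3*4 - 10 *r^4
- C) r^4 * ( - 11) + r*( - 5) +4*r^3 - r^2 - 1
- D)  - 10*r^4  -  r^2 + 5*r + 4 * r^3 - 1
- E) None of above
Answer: B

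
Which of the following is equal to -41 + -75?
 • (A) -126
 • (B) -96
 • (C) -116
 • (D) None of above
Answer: C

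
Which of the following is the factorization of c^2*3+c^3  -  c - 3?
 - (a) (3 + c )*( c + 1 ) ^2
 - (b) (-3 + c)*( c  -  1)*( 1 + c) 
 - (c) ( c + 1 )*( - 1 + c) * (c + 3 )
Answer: c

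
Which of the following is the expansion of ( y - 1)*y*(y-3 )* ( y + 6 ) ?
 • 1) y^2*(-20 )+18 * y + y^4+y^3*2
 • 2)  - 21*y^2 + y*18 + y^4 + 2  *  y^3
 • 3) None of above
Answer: 2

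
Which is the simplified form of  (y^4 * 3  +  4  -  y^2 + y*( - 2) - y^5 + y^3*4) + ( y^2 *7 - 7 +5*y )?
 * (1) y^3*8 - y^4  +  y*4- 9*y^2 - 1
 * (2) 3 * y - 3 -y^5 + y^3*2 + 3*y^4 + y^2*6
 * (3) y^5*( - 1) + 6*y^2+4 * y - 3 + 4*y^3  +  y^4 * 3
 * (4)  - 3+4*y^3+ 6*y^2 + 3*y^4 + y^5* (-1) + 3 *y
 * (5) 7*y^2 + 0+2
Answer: 4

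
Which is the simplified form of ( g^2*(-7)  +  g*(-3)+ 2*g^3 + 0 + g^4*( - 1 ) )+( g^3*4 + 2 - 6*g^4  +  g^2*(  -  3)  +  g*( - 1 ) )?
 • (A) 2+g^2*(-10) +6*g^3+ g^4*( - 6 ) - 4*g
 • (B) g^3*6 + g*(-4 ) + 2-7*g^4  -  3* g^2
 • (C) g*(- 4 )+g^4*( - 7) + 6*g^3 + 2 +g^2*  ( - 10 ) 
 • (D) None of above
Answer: C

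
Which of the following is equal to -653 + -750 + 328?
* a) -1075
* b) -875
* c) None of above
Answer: a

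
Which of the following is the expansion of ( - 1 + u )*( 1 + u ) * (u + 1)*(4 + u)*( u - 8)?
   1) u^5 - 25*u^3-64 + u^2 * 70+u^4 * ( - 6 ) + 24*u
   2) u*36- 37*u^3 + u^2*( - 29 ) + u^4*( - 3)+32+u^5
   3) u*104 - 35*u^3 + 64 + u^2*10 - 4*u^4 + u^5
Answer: 2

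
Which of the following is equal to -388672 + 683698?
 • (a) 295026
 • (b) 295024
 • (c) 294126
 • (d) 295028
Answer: a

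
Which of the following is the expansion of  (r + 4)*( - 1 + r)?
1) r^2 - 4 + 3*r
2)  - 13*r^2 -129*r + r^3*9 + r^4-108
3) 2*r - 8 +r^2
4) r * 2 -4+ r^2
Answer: 1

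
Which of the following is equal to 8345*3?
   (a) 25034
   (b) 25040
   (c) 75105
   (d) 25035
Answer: d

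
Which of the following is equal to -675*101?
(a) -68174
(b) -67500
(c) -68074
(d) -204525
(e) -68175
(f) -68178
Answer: e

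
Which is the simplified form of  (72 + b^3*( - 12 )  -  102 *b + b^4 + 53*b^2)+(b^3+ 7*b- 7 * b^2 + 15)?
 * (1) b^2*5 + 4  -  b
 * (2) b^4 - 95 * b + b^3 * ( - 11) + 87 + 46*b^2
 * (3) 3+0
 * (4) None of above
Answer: 2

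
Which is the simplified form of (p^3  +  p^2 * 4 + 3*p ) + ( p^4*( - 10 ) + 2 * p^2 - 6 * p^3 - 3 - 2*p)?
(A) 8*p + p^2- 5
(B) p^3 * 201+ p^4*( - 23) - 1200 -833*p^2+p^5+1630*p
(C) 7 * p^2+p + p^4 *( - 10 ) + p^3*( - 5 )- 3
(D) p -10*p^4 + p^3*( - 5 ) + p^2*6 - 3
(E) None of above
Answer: D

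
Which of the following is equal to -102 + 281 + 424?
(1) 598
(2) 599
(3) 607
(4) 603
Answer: 4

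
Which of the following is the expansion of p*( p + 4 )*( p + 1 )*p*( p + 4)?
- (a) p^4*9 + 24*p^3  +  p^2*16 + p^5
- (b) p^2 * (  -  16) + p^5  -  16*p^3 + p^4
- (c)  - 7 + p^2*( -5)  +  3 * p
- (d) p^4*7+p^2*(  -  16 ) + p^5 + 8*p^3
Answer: a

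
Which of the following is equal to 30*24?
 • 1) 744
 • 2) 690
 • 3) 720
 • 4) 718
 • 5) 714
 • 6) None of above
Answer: 3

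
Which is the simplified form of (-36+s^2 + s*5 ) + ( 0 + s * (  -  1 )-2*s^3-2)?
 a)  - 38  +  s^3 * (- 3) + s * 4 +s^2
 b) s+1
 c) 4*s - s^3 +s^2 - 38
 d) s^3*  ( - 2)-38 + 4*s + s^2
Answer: d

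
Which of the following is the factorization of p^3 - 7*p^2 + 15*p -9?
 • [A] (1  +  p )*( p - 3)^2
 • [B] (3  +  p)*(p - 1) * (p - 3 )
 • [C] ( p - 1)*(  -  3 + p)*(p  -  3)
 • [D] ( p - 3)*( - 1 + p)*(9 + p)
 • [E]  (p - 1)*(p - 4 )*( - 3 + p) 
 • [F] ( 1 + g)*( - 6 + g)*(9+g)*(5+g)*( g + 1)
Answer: C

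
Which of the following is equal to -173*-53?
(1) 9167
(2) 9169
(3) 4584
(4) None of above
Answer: 2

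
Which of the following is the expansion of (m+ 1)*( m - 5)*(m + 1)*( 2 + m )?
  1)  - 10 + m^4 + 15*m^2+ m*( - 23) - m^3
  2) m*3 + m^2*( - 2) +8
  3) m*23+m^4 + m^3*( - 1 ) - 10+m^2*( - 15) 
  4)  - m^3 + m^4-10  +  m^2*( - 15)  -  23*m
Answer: 4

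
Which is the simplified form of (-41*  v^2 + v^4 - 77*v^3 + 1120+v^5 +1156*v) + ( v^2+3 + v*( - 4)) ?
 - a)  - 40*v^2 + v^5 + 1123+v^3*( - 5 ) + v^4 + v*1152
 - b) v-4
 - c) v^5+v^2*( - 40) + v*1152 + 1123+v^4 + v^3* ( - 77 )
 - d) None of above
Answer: c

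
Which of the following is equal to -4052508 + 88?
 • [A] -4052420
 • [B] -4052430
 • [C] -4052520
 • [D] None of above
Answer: A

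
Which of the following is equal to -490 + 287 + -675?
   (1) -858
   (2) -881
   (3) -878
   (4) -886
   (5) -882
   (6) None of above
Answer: 3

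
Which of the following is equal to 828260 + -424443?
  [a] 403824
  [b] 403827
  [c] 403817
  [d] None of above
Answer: c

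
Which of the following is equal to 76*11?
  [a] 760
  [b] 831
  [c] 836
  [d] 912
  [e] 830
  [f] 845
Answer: c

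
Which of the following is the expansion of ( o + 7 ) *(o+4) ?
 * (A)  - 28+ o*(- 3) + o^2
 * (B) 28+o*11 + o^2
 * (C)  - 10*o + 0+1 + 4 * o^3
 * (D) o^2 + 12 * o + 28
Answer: B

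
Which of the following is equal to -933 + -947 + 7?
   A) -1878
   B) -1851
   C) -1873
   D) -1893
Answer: C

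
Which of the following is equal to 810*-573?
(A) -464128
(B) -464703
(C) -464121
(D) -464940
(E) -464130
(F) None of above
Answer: E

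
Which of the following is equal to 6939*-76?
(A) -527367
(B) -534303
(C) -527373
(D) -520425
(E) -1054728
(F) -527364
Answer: F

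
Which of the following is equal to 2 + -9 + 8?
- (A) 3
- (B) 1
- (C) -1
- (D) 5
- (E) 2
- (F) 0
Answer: B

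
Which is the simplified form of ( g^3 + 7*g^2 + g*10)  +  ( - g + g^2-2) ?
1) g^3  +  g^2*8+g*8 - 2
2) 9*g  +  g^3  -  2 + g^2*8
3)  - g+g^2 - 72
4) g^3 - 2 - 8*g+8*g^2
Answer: 2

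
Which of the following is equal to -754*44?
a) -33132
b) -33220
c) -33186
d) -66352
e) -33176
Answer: e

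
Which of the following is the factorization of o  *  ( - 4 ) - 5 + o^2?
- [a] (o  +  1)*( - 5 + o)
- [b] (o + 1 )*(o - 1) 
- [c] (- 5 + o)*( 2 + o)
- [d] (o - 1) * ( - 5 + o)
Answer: a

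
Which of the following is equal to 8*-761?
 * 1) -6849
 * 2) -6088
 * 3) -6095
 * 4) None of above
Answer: 2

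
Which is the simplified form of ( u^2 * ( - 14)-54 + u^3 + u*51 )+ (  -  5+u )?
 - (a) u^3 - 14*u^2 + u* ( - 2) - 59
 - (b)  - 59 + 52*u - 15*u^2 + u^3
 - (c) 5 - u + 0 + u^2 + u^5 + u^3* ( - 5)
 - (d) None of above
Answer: d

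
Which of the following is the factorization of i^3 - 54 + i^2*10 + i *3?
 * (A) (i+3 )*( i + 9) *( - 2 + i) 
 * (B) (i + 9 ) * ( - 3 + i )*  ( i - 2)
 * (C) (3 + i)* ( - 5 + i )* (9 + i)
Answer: A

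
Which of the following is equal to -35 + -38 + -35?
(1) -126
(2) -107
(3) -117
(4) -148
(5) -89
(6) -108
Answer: 6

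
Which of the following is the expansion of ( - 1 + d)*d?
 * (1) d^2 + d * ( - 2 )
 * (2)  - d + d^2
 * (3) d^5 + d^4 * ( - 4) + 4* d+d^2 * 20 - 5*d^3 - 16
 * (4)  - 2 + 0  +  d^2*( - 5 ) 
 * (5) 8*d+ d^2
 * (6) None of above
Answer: 2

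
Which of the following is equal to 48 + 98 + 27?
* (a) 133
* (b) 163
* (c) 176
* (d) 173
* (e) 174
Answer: d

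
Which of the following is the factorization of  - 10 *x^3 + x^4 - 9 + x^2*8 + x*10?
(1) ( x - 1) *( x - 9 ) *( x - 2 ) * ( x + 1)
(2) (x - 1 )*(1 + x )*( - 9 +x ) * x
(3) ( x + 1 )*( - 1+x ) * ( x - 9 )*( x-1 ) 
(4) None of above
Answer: 3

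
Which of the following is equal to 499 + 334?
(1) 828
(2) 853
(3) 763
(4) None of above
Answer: 4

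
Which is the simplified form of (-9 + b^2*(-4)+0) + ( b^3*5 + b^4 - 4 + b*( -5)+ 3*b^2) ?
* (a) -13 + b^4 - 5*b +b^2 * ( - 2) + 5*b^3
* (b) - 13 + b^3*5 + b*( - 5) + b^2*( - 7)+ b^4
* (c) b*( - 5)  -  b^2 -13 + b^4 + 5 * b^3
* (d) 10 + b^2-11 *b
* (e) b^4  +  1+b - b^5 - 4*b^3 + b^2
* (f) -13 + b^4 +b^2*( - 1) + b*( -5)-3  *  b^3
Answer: c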